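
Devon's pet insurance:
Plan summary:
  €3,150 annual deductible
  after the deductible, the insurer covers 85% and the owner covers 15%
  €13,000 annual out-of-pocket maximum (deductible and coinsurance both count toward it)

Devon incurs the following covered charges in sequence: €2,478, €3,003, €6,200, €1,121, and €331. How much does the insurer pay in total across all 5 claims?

€8,485.55

Claim 1 — €2,478: entire amount goes to the deductible. Cost to owner: €2,478. OOP to date €2,478. Insurer: €2,478 − €2,478 = €0.
Claim 2 — €3,003: €672 to deductible, leaving €2,331; 15% of €2,331 = €349.65. Cost to owner: €1,021.65. OOP to date €3,499.65. Plan pays €3,003 − €1,021.65 = €1,981.35.
Claim 3 — €6,200: deductible met; 15% of €6,200 = €930. Owner owes €930 (running OOP €4,429.65). Insurer: €6,200 − €930 = €5,270.
Claim 4 — €1,121: deductible met; 15% of €1,121 = €168.15. Cost to owner: €168.15. OOP to date €4,597.80. Insurer: €1,121 − €168.15 = €952.85.
Claim 5 — €331: 15% coinsurance on €331 = €49.65. Cost to owner: €49.65. OOP to date €4,647.45. Plan pays €331 − €49.65 = €281.35.
Insurer total: €0 + €1,981.35 + €5,270 + €952.85 + €281.35 = €8,485.55.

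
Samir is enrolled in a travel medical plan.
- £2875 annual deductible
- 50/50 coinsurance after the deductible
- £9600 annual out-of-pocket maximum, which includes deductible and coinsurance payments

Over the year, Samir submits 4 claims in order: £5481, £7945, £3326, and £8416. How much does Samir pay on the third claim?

Bill 1, £5481: deductible takes £2875, £2606 remains; coinsurance £2606 × 50% = £1303. Traveler pays £4178; OOP now £4178.
Bill 2, £7945: 50% coinsurance on £7945 = £3972.50. Traveler pays £3972.50; OOP now £8150.50.
Bill 3, £3326: deductible already satisfied, so traveler's share is 50% × £3326 = £1663. Adding that to £8150.50 gives £9813.50, past the £9600 cap; traveler pays only £9600 − £8150.50 = £1449.50.

£1449.50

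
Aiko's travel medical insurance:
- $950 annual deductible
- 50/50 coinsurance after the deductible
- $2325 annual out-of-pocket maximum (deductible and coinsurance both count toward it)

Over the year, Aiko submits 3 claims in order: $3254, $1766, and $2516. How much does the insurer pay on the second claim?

Claim 1 — $3254: $950 to deductible, leaving $2304; 50% of $2304 = $1152. Traveler owes $2102 (running OOP $2102). Plan pays $3254 − $2102 = $1152.
Claim 2 — $1766: deductible already satisfied, so traveler's share is 50% × $1766 = $883. OOP would hit $2985 > $2325, so the cap limits the traveler to $2325 − $2102 = $223. Plan pays $1766 − $223 = $1543.

$1543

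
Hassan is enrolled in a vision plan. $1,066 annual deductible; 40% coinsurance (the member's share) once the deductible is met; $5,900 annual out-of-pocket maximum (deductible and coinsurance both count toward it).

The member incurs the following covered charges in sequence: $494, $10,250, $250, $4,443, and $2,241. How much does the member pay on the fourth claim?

Claim 1 ($494): fully absorbed by the deductible. Member owes $494 (running OOP $494).
Claim 2 ($10,250): $572 to deductible, leaving $9,678; coinsurance $9,678 × 40% = $3,871.20. Member pays $4,443.20; OOP now $4,937.20.
Claim 3 ($250): 40% coinsurance on $250 = $100. Cost to member: $100. OOP to date $5,037.20.
Claim 4 ($4,443): deductible already satisfied, so member's share is 40% × $4,443 = $1,777.20. That would push OOP to $6,814.40, over the $5,900 cap, so member pays $5,900 − $5,037.20 = $862.80.

$862.80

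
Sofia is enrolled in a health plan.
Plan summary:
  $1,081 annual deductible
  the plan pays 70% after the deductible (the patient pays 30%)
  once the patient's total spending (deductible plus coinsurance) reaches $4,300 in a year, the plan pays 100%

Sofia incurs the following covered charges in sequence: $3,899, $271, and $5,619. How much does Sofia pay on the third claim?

Claim 1 — $3,899: $1,081 to deductible, leaving $2,818; coinsurance $2,818 × 30% = $845.40. Patient owes $1,926.40 (running OOP $1,926.40).
Claim 2 — $271: deductible met; 30% of $271 = $81.30. Patient pays $81.30; OOP now $2,007.70.
Claim 3 — $5,619: deductible met; 30% of $5,619 = $1,685.70. Patient owes $1,685.70 (running OOP $3,693.40).

$1,685.70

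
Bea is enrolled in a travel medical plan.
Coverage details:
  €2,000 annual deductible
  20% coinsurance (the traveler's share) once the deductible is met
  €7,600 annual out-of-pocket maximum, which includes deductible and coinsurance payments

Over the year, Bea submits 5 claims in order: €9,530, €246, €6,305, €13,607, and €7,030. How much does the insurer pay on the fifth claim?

Claim 1 — €9,530: €2,000 to deductible, leaving €7,530; 20% of €7,530 = €1,506. Traveler owes €3,506 (running OOP €3,506). Insurer: €9,530 − €3,506 = €6,024.
Claim 2 — €246: deductible already satisfied, so traveler's share is 20% × €246 = €49.20. Traveler pays €49.20; OOP now €3,555.20. Plan pays €246 − €49.20 = €196.80.
Claim 3 — €6,305: deductible already satisfied, so traveler's share is 20% × €6,305 = €1,261. Cost to traveler: €1,261. OOP to date €4,816.20. Insurer: €6,305 − €1,261 = €5,044.
Claim 4 — €13,607: deductible met; 20% of €13,607 = €2,721.40. Traveler pays €2,721.40; OOP now €7,537.60. Plan pays €13,607 − €2,721.40 = €10,885.60.
Claim 5 — €7,030: deductible already satisfied, so traveler's share is 20% × €7,030 = €1,406. That would push OOP to €8,943.60, over the €7,600 cap, so traveler pays €7,600 − €7,537.60 = €62.40. Insurer: €7,030 − €62.40 = €6,967.60.

€6,967.60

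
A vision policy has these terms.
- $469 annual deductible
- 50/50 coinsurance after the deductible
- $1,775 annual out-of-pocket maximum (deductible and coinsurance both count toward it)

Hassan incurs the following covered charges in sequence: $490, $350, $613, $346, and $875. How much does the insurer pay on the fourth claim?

#1 ($490): $469 to deductible, leaving $21; coinsurance $21 × 50% = $10.50. Member pays $479.50; OOP now $479.50. Insurer: $490 − $479.50 = $10.50.
#2 ($350): deductible already satisfied, so member's share is 50% × $350 = $175. Member owes $175 (running OOP $654.50). Plan pays $350 − $175 = $175.
#3 ($613): deductible already satisfied, so member's share is 50% × $613 = $306.50. Member owes $306.50 (running OOP $961). Insurer: $613 − $306.50 = $306.50.
#4 ($346): deductible met; 50% of $346 = $173. Member owes $173 (running OOP $1,134). Plan pays $346 − $173 = $173.

$173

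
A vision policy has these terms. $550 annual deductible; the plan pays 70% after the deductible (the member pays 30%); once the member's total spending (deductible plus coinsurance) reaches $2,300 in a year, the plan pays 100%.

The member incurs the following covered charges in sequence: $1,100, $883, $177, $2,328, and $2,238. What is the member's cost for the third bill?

$53.10

Bill 1, $1,100: deductible takes $550, $550 remains; 30% of $550 = $165. Member pays $715; OOP now $715.
Bill 2, $883: 30% coinsurance on $883 = $264.90. Member owes $264.90 (running OOP $979.90).
Bill 3, $177: deductible already satisfied, so member's share is 30% × $177 = $53.10. Member owes $53.10 (running OOP $1,033).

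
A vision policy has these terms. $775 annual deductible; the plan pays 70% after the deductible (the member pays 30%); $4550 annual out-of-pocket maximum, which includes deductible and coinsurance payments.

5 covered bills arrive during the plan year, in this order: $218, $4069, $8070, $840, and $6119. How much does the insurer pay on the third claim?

Claim 1 ($218): all of it applies to the deductible. Cost to member: $218. OOP to date $218. Insurer: $218 − $218 = $0.
Claim 2 ($4069): deductible takes $557, $3512 remains; 30% of $3512 = $1053.60. Member pays $1610.60; OOP now $1828.60. Insurer: $4069 − $1610.60 = $2458.40.
Claim 3 ($8070): deductible already satisfied, so member's share is 30% × $8070 = $2421. Member pays $2421; OOP now $4249.60. Insurer: $8070 − $2421 = $5649.

$5649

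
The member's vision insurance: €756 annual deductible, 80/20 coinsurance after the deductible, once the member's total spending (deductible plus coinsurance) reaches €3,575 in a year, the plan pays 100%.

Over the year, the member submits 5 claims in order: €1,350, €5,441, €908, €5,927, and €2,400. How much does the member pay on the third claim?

€181.60

#1 (€1,350): €756 to deductible, leaving €594; member's 20% is €118.80. Member owes €874.80 (running OOP €874.80).
#2 (€5,441): deductible already satisfied, so member's share is 20% × €5,441 = €1,088.20. Cost to member: €1,088.20. OOP to date €1,963.
#3 (€908): 20% coinsurance on €908 = €181.60. Cost to member: €181.60. OOP to date €2,144.60.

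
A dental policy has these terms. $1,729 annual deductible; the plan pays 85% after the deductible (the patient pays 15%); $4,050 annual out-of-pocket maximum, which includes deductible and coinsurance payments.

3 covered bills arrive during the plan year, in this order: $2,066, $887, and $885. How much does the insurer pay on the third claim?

$752.25

Bill 1, $2,066: deductible takes $1,729, $337 remains; 15% of $337 = $50.55. Patient owes $1,779.55 (running OOP $1,779.55). Plan pays $2,066 − $1,779.55 = $286.45.
Bill 2, $887: deductible met; 15% of $887 = $133.05. Patient owes $133.05 (running OOP $1,912.60). Plan pays $887 − $133.05 = $753.95.
Bill 3, $885: deductible met; 15% of $885 = $132.75. Cost to patient: $132.75. OOP to date $2,045.35. Insurer: $885 − $132.75 = $752.25.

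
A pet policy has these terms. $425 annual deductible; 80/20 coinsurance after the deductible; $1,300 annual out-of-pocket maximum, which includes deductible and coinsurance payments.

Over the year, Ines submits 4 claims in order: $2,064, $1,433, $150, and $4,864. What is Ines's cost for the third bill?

#1 ($2,064): $425 finishes the deductible; $1,639 goes to coinsurance; owner's 20% is $327.80. Cost to owner: $752.80. OOP to date $752.80.
#2 ($1,433): deductible already satisfied, so owner's share is 20% × $1,433 = $286.60. Owner pays $286.60; OOP now $1,039.40.
#3 ($150): 20% coinsurance on $150 = $30. Owner pays $30; OOP now $1,069.40.

$30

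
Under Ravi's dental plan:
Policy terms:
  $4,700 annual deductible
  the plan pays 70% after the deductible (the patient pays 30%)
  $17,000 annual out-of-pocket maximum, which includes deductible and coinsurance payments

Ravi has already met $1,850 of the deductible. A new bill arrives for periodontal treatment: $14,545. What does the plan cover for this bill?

$1,850 of the $4,700 deductible is already met, leaving $2,850.
That leaves $14,545 − $2,850 = $11,695 for coinsurance.
Patient's 30% share of $11,695 is $3,508.50.
Patient responsibility before any cap: $2,850 + $3,508.50 = $6,358.50.
Total out-of-pocket so far would be $1,850 + $6,358.50 = $8,208.50, below the $17,000 cap — no reduction.
The insurer covers the remainder: $14,545 − $6,358.50 = $8,186.50.

$8,186.50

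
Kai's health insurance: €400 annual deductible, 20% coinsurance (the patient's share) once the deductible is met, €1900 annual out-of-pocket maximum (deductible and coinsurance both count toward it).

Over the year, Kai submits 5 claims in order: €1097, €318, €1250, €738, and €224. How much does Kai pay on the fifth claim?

€44.80

Bill 1, €1097: deductible takes €400, €697 remains; 20% of €697 = €139.40. Cost to patient: €539.40. OOP to date €539.40.
Bill 2, €318: deductible met; 20% of €318 = €63.60. Patient pays €63.60; OOP now €603.
Bill 3, €1250: 20% coinsurance on €1250 = €250. Patient owes €250 (running OOP €853).
Bill 4, €738: deductible met; 20% of €738 = €147.60. Patient pays €147.60; OOP now €1000.60.
Bill 5, €224: deductible already satisfied, so patient's share is 20% × €224 = €44.80. Patient owes €44.80 (running OOP €1045.40).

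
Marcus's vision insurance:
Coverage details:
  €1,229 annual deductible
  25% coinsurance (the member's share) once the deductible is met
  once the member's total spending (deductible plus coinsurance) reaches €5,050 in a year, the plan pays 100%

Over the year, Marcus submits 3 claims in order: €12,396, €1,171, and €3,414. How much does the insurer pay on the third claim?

€2,677.50

#1 (€12,396): €1,229 to deductible, leaving €11,167; coinsurance €11,167 × 25% = €2,791.75. Cost to member: €4,020.75. OOP to date €4,020.75. Insurer: €12,396 − €4,020.75 = €8,375.25.
#2 (€1,171): deductible met; 25% of €1,171 = €292.75. Member owes €292.75 (running OOP €4,313.50). Plan pays €1,171 − €292.75 = €878.25.
#3 (€3,414): 25% coinsurance on €3,414 = €853.50. That would push OOP to €5,167, over the €5,050 cap, so member pays €5,050 − €4,313.50 = €736.50. Insurer: €3,414 − €736.50 = €2,677.50.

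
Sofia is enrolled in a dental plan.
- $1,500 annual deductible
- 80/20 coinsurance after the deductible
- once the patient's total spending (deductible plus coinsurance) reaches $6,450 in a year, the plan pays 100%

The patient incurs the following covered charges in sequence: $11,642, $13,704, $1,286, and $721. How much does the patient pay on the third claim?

Claim 1 — $11,642: $1,500 to deductible, leaving $10,142; coinsurance $10,142 × 20% = $2,028.40. Cost to patient: $3,528.40. OOP to date $3,528.40.
Claim 2 — $13,704: deductible met; 20% of $13,704 = $2,740.80. Cost to patient: $2,740.80. OOP to date $6,269.20.
Claim 3 — $1,286: 20% coinsurance on $1,286 = $257.20. That would push OOP to $6,526.40, over the $6,450 cap, so patient pays $6,450 − $6,269.20 = $180.80.

$180.80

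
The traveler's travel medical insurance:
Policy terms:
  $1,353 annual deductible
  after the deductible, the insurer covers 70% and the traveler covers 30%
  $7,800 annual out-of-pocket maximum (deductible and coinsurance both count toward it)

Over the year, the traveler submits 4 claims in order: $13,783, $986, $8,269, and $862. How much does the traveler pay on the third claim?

$2,422.20

Claim 1 ($13,783): deductible takes $1,353, $12,430 remains; coinsurance $12,430 × 30% = $3,729. Traveler pays $5,082; OOP now $5,082.
Claim 2 ($986): 30% coinsurance on $986 = $295.80. Traveler owes $295.80 (running OOP $5,377.80).
Claim 3 ($8,269): deductible met; 30% of $8,269 = $2,480.70. OOP would hit $7,858.50 > $7,800, so the cap limits the traveler to $7,800 − $5,377.80 = $2,422.20.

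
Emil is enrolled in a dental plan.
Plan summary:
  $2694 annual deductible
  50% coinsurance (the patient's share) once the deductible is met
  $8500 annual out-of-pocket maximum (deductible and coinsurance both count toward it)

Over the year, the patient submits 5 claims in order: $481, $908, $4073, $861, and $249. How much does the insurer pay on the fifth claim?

$124.50

#1 ($481): entire amount goes to the deductible. Patient pays $481; OOP now $481. Insurer: $481 − $481 = $0.
#2 ($908): entire amount goes to the deductible. Patient owes $908 (running OOP $1389). Plan pays $908 − $908 = $0.
#3 ($4073): $1305 finishes the deductible; $2768 goes to coinsurance; patient's 50% is $1384. Cost to patient: $2689. OOP to date $4078. Plan pays $4073 − $2689 = $1384.
#4 ($861): deductible already satisfied, so patient's share is 50% × $861 = $430.50. Patient owes $430.50 (running OOP $4508.50). Insurer: $861 − $430.50 = $430.50.
#5 ($249): 50% coinsurance on $249 = $124.50. Patient owes $124.50 (running OOP $4633). Plan pays $249 − $124.50 = $124.50.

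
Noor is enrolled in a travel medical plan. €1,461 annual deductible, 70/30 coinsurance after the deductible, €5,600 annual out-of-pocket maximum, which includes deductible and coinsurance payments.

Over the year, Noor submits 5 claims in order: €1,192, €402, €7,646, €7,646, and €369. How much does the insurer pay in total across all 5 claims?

€11,655

#1 (€1,192): all of it applies to the deductible. Cost to traveler: €1,192. OOP to date €1,192. Insurer: €1,192 − €1,192 = €0.
#2 (€402): deductible takes €269, €133 remains; 30% of €133 = €39.90. Traveler owes €308.90 (running OOP €1,500.90). Plan pays €402 − €308.90 = €93.10.
#3 (€7,646): deductible already satisfied, so traveler's share is 30% × €7,646 = €2,293.80. Cost to traveler: €2,293.80. OOP to date €3,794.70. Insurer: €7,646 − €2,293.80 = €5,352.20.
#4 (€7,646): deductible met; 30% of €7,646 = €2,293.80. OOP would hit €6,088.50 > €5,600, so the cap limits the traveler to €5,600 − €3,794.70 = €1,805.30. Insurer: €7,646 − €1,805.30 = €5,840.70.
#5 (€369): deductible met; 30% of €369 = €110.70. Adding that to €5,600 gives €5,710.70, past the €5,600 cap; traveler pays only €5,600 − €5,600 = €0. Insurer: €369 − €0 = €369.
Insurer total: €0 + €93.10 + €5,352.20 + €5,840.70 + €369 = €11,655.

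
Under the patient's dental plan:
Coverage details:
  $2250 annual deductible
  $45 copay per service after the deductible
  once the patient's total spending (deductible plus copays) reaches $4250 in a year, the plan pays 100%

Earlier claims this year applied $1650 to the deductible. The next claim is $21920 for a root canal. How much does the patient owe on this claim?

$645

Deductible still to meet: $2250 − $1650 = $600.
After the $600 deductible portion, $21920 − $600 = $21320 is subject to the copay.
Copay on this service: $45.
That puts the patient's cost at $600 + $45 = $645 before any cap.
Total out-of-pocket so far would be $1650 + $645 = $2295, below the $4250 cap — no reduction.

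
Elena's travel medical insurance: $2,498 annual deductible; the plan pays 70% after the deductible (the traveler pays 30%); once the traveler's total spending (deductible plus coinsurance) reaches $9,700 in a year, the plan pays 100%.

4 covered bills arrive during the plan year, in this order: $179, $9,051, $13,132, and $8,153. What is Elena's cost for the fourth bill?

$1,242.80

Claim 1 ($179): entire amount goes to the deductible. Traveler owes $179 (running OOP $179).
Claim 2 ($9,051): deductible takes $2,319, $6,732 remains; coinsurance $6,732 × 30% = $2,019.60. Traveler owes $4,338.60 (running OOP $4,517.60).
Claim 3 ($13,132): deductible already satisfied, so traveler's share is 30% × $13,132 = $3,939.60. Cost to traveler: $3,939.60. OOP to date $8,457.20.
Claim 4 ($8,153): 30% coinsurance on $8,153 = $2,445.90. That would push OOP to $10,903.10, over the $9,700 cap, so traveler pays $9,700 − $8,457.20 = $1,242.80.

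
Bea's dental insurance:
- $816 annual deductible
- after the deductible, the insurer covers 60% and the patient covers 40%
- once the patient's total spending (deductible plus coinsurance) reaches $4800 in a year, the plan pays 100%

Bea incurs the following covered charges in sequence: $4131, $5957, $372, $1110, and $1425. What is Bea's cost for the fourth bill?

Claim 1 ($4131): $816 to deductible, leaving $3315; 40% of $3315 = $1326. Cost to patient: $2142. OOP to date $2142.
Claim 2 ($5957): deductible already satisfied, so patient's share is 40% × $5957 = $2382.80. Cost to patient: $2382.80. OOP to date $4524.80.
Claim 3 ($372): deductible already satisfied, so patient's share is 40% × $372 = $148.80. Patient owes $148.80 (running OOP $4673.60).
Claim 4 ($1110): deductible met; 40% of $1110 = $444. OOP would hit $5117.60 > $4800, so the cap limits the patient to $4800 − $4673.60 = $126.40.

$126.40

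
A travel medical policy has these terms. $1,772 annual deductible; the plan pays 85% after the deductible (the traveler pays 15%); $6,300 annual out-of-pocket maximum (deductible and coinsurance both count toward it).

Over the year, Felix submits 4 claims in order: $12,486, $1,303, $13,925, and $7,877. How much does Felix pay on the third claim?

Claim 1 ($12,486): $1,772 finishes the deductible; $10,714 goes to coinsurance; 15% of $10,714 = $1,607.10. Cost to traveler: $3,379.10. OOP to date $3,379.10.
Claim 2 ($1,303): 15% coinsurance on $1,303 = $195.45. Traveler owes $195.45 (running OOP $3,574.55).
Claim 3 ($13,925): 15% coinsurance on $13,925 = $2,088.75. Traveler owes $2,088.75 (running OOP $5,663.30).

$2,088.75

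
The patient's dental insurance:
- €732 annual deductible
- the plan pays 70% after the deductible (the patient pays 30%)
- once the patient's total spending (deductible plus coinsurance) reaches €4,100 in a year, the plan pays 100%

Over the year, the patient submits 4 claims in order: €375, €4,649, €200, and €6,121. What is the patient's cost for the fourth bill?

€1,836.30

Bill 1, €375: fully absorbed by the deductible. Patient pays €375; OOP now €375.
Bill 2, €4,649: €357 to deductible, leaving €4,292; patient's 30% is €1,287.60. Cost to patient: €1,644.60. OOP to date €2,019.60.
Bill 3, €200: deductible met; 30% of €200 = €60. Patient owes €60 (running OOP €2,079.60).
Bill 4, €6,121: deductible met; 30% of €6,121 = €1,836.30. Cost to patient: €1,836.30. OOP to date €3,915.90.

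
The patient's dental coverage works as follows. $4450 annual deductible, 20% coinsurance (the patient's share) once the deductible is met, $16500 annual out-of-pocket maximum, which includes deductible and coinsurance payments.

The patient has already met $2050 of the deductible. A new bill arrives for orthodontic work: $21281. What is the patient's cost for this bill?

$6176.20

$2050 of the $4450 deductible is already met, leaving $2400.
After the $2400 deductible portion, $21281 − $2400 = $18881 is subject to coinsurance.
Patient's 20% share of $18881 is $3776.20.
That puts the patient's cost at $2400 + $3776.20 = $6176.20 before any cap.
Year-to-date out-of-pocket becomes $2050 + $6176.20 = $8226.20, still under the $16500 maximum, so no cap applies.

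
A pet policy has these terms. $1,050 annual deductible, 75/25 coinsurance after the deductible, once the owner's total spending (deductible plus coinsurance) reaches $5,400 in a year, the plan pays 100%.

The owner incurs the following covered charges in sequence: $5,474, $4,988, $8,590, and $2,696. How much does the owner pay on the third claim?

$1,997

Claim 1 — $5,474: deductible takes $1,050, $4,424 remains; 25% of $4,424 = $1,106. Owner owes $2,156 (running OOP $2,156).
Claim 2 — $4,988: deductible already satisfied, so owner's share is 25% × $4,988 = $1,247. Cost to owner: $1,247. OOP to date $3,403.
Claim 3 — $8,590: deductible already satisfied, so owner's share is 25% × $8,590 = $2,147.50. OOP would hit $5,550.50 > $5,400, so the cap limits the owner to $5,400 − $3,403 = $1,997.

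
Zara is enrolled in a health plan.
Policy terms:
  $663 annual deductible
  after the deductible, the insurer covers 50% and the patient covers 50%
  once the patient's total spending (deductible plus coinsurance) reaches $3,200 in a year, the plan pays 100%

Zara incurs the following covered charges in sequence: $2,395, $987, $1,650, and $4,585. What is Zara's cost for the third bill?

#1 ($2,395): $663 to deductible, leaving $1,732; 50% of $1,732 = $866. Patient pays $1,529; OOP now $1,529.
#2 ($987): deductible already satisfied, so patient's share is 50% × $987 = $493.50. Patient pays $493.50; OOP now $2,022.50.
#3 ($1,650): 50% coinsurance on $1,650 = $825. Patient owes $825 (running OOP $2,847.50).

$825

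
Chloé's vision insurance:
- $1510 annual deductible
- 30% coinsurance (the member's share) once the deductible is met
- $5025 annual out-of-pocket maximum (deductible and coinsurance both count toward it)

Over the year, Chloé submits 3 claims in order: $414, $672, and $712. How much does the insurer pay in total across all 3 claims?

#1 ($414): entire amount goes to the deductible. Cost to member: $414. OOP to date $414. Insurer: $414 − $414 = $0.
#2 ($672): all of it applies to the deductible. Member pays $672; OOP now $1086. Plan pays $672 − $672 = $0.
#3 ($712): $424 to deductible, leaving $288; coinsurance $288 × 30% = $86.40. Member owes $510.40 (running OOP $1596.40). Insurer: $712 − $510.40 = $201.60.
Insurer total: $0 + $0 + $201.60 = $201.60.

$201.60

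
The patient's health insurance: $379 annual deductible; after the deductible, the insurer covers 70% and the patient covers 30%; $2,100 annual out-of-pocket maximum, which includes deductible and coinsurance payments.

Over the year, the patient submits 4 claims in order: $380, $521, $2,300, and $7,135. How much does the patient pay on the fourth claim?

$874.40

Claim 1 — $380: deductible takes $379, $1 remains; 30% of $1 = $0.30. Patient pays $379.30; OOP now $379.30.
Claim 2 — $521: deductible met; 30% of $521 = $156.30. Patient pays $156.30; OOP now $535.60.
Claim 3 — $2,300: deductible met; 30% of $2,300 = $690. Cost to patient: $690. OOP to date $1,225.60.
Claim 4 — $7,135: 30% coinsurance on $7,135 = $2,140.50. That would push OOP to $3,366.10, over the $2,100 cap, so patient pays $2,100 − $1,225.60 = $874.40.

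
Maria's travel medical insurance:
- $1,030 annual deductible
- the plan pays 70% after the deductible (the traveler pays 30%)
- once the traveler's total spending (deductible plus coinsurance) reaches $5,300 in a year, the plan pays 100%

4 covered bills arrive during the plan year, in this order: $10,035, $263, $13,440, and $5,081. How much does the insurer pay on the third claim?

Claim 1 — $10,035: deductible takes $1,030, $9,005 remains; 30% of $9,005 = $2,701.50. Traveler owes $3,731.50 (running OOP $3,731.50). Plan pays $10,035 − $3,731.50 = $6,303.50.
Claim 2 — $263: deductible met; 30% of $263 = $78.90. Traveler pays $78.90; OOP now $3,810.40. Plan pays $263 − $78.90 = $184.10.
Claim 3 — $13,440: deductible already satisfied, so traveler's share is 30% × $13,440 = $4,032. OOP would hit $7,842.40 > $5,300, so the cap limits the traveler to $5,300 − $3,810.40 = $1,489.60. Plan pays $13,440 − $1,489.60 = $11,950.40.

$11,950.40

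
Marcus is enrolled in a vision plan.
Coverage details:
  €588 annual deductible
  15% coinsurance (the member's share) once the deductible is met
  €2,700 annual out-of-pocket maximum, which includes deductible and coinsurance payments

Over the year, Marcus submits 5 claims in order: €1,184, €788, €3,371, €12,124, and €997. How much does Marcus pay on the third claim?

Bill 1, €1,184: €588 to deductible, leaving €596; coinsurance €596 × 15% = €89.40. Cost to member: €677.40. OOP to date €677.40.
Bill 2, €788: 15% coinsurance on €788 = €118.20. Member owes €118.20 (running OOP €795.60).
Bill 3, €3,371: 15% coinsurance on €3,371 = €505.65. Member pays €505.65; OOP now €1,301.25.

€505.65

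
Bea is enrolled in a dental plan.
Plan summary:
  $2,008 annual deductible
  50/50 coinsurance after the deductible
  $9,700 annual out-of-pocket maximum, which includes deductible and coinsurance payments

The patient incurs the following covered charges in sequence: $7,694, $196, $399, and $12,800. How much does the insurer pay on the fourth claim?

Claim 1 — $7,694: $2,008 to deductible, leaving $5,686; 50% of $5,686 = $2,843. Patient owes $4,851 (running OOP $4,851). Insurer: $7,694 − $4,851 = $2,843.
Claim 2 — $196: deductible already satisfied, so patient's share is 50% × $196 = $98. Patient owes $98 (running OOP $4,949). Plan pays $196 − $98 = $98.
Claim 3 — $399: deductible already satisfied, so patient's share is 50% × $399 = $199.50. Cost to patient: $199.50. OOP to date $5,148.50. Plan pays $399 − $199.50 = $199.50.
Claim 4 — $12,800: 50% coinsurance on $12,800 = $6,400. OOP would hit $11,548.50 > $9,700, so the cap limits the patient to $9,700 − $5,148.50 = $4,551.50. Insurer: $12,800 − $4,551.50 = $8,248.50.

$8,248.50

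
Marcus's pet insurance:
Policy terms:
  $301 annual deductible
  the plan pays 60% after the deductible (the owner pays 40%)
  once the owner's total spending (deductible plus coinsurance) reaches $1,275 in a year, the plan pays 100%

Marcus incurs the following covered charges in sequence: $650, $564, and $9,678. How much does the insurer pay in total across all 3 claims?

$9,617

Claim 1 ($650): $301 to deductible, leaving $349; coinsurance $349 × 40% = $139.60. Cost to owner: $440.60. OOP to date $440.60. Insurer: $650 − $440.60 = $209.40.
Claim 2 ($564): deductible met; 40% of $564 = $225.60. Owner pays $225.60; OOP now $666.20. Plan pays $564 − $225.60 = $338.40.
Claim 3 ($9,678): 40% coinsurance on $9,678 = $3,871.20. That would push OOP to $4,537.40, over the $1,275 cap, so owner pays $1,275 − $666.20 = $608.80. Plan pays $9,678 − $608.80 = $9,069.20.
Insurer total = bills − owner's total = $10,892 − $1,275 = $9,617.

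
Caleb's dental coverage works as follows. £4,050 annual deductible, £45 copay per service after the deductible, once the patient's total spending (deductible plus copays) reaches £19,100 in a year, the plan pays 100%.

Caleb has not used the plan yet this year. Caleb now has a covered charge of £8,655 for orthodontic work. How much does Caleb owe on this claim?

£4,095

Deductible not yet touched, so the first £4,050 of the bill goes to the deductible.
That leaves £8,655 − £4,050 = £4,605 for the copay.
Copay on this service: £45.
Patient responsibility before any cap: £4,050 + £45 = £4,095.
Cumulative spending £0 + £4,095 = £4,095 stays under the £19,100 maximum.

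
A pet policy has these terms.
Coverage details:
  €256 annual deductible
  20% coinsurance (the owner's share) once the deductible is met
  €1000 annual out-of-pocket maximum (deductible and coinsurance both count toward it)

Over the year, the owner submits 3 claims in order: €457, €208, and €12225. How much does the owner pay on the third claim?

€662.20

Claim 1 — €457: €256 to deductible, leaving €201; 20% of €201 = €40.20. Owner pays €296.20; OOP now €296.20.
Claim 2 — €208: deductible already satisfied, so owner's share is 20% × €208 = €41.60. Owner owes €41.60 (running OOP €337.80).
Claim 3 — €12225: deductible already satisfied, so owner's share is 20% × €12225 = €2445. Adding that to €337.80 gives €2782.80, past the €1000 cap; owner pays only €1000 − €337.80 = €662.20.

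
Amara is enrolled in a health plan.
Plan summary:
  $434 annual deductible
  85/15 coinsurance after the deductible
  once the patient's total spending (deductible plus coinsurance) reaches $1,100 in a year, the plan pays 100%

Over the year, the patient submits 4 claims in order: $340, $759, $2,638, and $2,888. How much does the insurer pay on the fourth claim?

$2,717.45

Claim 1 ($340): fully absorbed by the deductible. Cost to patient: $340. OOP to date $340. Insurer: $340 − $340 = $0.
Claim 2 ($759): $94 to deductible, leaving $665; 15% of $665 = $99.75. Patient pays $193.75; OOP now $533.75. Plan pays $759 − $193.75 = $565.25.
Claim 3 ($2,638): deductible met; 15% of $2,638 = $395.70. Patient pays $395.70; OOP now $929.45. Insurer: $2,638 − $395.70 = $2,242.30.
Claim 4 ($2,888): deductible already satisfied, so patient's share is 15% × $2,888 = $433.20. OOP would hit $1,362.65 > $1,100, so the cap limits the patient to $1,100 − $929.45 = $170.55. Plan pays $2,888 − $170.55 = $2,717.45.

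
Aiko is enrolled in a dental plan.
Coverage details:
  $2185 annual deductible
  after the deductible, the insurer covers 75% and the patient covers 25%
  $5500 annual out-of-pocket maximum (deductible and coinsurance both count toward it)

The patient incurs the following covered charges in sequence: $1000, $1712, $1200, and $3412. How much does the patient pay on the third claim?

$300

Claim 1 ($1000): all of it applies to the deductible. Cost to patient: $1000. OOP to date $1000.
Claim 2 ($1712): deductible takes $1185, $527 remains; 25% of $527 = $131.75. Cost to patient: $1316.75. OOP to date $2316.75.
Claim 3 ($1200): 25% coinsurance on $1200 = $300. Patient pays $300; OOP now $2616.75.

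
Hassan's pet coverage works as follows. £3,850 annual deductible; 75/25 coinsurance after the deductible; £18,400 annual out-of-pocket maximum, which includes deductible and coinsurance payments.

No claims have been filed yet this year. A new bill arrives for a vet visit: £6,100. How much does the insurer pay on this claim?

Deductible not yet touched, so the first £3,850 of the bill goes to the deductible.
After the £3,850 deductible portion, £6,100 − £3,850 = £2,250 is subject to coinsurance.
Owner's 25% share of £2,250 is £562.50.
So the owner owes £3,850 + £562.50 = £4,412.50 before any cap.
Cumulative spending £0 + £4,412.50 = £4,412.50 stays under the £18,400 maximum.
The insurer covers the remainder: £6,100 − £4,412.50 = £1,687.50.

£1,687.50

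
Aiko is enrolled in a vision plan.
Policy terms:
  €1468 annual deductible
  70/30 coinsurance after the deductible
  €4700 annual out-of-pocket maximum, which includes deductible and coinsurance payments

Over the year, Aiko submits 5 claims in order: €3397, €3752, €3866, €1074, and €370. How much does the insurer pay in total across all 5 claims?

€7759

Bill 1, €3397: €1468 to deductible, leaving €1929; 30% of €1929 = €578.70. Member pays €2046.70; OOP now €2046.70. Insurer: €3397 − €2046.70 = €1350.30.
Bill 2, €3752: deductible met; 30% of €3752 = €1125.60. Cost to member: €1125.60. OOP to date €3172.30. Plan pays €3752 − €1125.60 = €2626.40.
Bill 3, €3866: deductible already satisfied, so member's share is 30% × €3866 = €1159.80. Cost to member: €1159.80. OOP to date €4332.10. Insurer: €3866 − €1159.80 = €2706.20.
Bill 4, €1074: deductible met; 30% of €1074 = €322.20. Cost to member: €322.20. OOP to date €4654.30. Insurer: €1074 − €322.20 = €751.80.
Bill 5, €370: deductible already satisfied, so member's share is 30% × €370 = €111. That would push OOP to €4765.30, over the €4700 cap, so member pays €4700 − €4654.30 = €45.70. Plan pays €370 − €45.70 = €324.30.
Insurer total: €1350.30 + €2626.40 + €2706.20 + €751.80 + €324.30 = €7759.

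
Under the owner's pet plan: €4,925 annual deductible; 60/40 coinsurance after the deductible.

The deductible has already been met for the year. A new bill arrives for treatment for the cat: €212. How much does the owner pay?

€84.80

With the deductible met, the entire €212 is subject to coinsurance.
Coinsurance: €212 × 40% = €84.80.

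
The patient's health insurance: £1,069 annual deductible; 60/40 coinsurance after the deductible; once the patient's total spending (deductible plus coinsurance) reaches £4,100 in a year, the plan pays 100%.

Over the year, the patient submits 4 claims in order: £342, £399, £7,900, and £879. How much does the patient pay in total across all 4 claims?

Bill 1, £342: fully absorbed by the deductible. Patient pays £342; OOP now £342.
Bill 2, £399: all of it applies to the deductible. Patient owes £399 (running OOP £741).
Bill 3, £7,900: deductible takes £328, £7,572 remains; 40% of £7,572 = £3,028.80. Patient owes £3,356.80 (running OOP £4,097.80).
Bill 4, £879: 40% coinsurance on £879 = £351.60. That would push OOP to £4,449.40, over the £4,100 cap, so patient pays £4,100 − £4,097.80 = £2.20.
Summing the patient's payments: £342 + £399 + £3,356.80 + £2.20 = £4,100.

£4,100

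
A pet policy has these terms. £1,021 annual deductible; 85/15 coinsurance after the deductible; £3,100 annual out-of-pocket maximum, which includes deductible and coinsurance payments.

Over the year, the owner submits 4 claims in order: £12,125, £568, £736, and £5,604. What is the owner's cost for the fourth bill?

#1 (£12,125): £1,021 to deductible, leaving £11,104; owner's 15% is £1,665.60. Cost to owner: £2,686.60. OOP to date £2,686.60.
#2 (£568): deductible met; 15% of £568 = £85.20. Cost to owner: £85.20. OOP to date £2,771.80.
#3 (£736): 15% coinsurance on £736 = £110.40. Owner pays £110.40; OOP now £2,882.20.
#4 (£5,604): deductible already satisfied, so owner's share is 15% × £5,604 = £840.60. That would push OOP to £3,722.80, over the £3,100 cap, so owner pays £3,100 − £2,882.20 = £217.80.

£217.80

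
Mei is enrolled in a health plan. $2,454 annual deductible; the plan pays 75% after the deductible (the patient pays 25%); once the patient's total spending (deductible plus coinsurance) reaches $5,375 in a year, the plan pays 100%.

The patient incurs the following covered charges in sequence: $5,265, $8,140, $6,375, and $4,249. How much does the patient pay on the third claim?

Claim 1 — $5,265: deductible takes $2,454, $2,811 remains; coinsurance $2,811 × 25% = $702.75. Cost to patient: $3,156.75. OOP to date $3,156.75.
Claim 2 — $8,140: deductible met; 25% of $8,140 = $2,035. Patient owes $2,035 (running OOP $5,191.75).
Claim 3 — $6,375: deductible met; 25% of $6,375 = $1,593.75. Adding that to $5,191.75 gives $6,785.50, past the $5,375 cap; patient pays only $5,375 − $5,191.75 = $183.25.

$183.25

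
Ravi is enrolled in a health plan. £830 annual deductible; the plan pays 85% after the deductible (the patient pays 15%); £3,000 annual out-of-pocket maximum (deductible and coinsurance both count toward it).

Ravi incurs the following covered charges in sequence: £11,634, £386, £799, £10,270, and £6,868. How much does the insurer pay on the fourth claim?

£9,898.35

#1 (£11,634): £830 to deductible, leaving £10,804; coinsurance £10,804 × 15% = £1,620.60. Cost to patient: £2,450.60. OOP to date £2,450.60. Plan pays £11,634 − £2,450.60 = £9,183.40.
#2 (£386): deductible already satisfied, so patient's share is 15% × £386 = £57.90. Patient owes £57.90 (running OOP £2,508.50). Plan pays £386 − £57.90 = £328.10.
#3 (£799): 15% coinsurance on £799 = £119.85. Patient pays £119.85; OOP now £2,628.35. Insurer: £799 − £119.85 = £679.15.
#4 (£10,270): deductible met; 15% of £10,270 = £1,540.50. OOP would hit £4,168.85 > £3,000, so the cap limits the patient to £3,000 − £2,628.35 = £371.65. Plan pays £10,270 − £371.65 = £9,898.35.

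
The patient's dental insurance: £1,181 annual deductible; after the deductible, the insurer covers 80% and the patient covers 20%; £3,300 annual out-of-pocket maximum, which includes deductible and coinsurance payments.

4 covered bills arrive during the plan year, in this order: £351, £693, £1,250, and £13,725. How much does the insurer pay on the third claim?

Claim 1 — £351: entire amount goes to the deductible. Patient pays £351; OOP now £351. Plan pays £351 − £351 = £0.
Claim 2 — £693: all of it applies to the deductible. Cost to patient: £693. OOP to date £1,044. Plan pays £693 − £693 = £0.
Claim 3 — £1,250: £137 finishes the deductible; £1,113 goes to coinsurance; patient's 20% is £222.60. Cost to patient: £359.60. OOP to date £1,403.60. Plan pays £1,250 − £359.60 = £890.40.

£890.40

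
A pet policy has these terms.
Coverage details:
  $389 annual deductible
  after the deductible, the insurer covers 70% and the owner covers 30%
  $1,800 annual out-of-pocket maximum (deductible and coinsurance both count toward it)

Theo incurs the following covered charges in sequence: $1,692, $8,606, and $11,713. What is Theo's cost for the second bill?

#1 ($1,692): deductible takes $389, $1,303 remains; owner's 30% is $390.90. Owner pays $779.90; OOP now $779.90.
#2 ($8,606): 30% coinsurance on $8,606 = $2,581.80. Adding that to $779.90 gives $3,361.70, past the $1,800 cap; owner pays only $1,800 − $779.90 = $1,020.10.

$1,020.10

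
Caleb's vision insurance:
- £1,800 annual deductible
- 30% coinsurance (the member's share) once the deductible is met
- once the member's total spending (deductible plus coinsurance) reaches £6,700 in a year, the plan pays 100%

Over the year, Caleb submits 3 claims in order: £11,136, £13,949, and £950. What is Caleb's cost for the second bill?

£2,099.20

Claim 1 — £11,136: £1,800 finishes the deductible; £9,336 goes to coinsurance; 30% of £9,336 = £2,800.80. Cost to member: £4,600.80. OOP to date £4,600.80.
Claim 2 — £13,949: deductible already satisfied, so member's share is 30% × £13,949 = £4,184.70. Adding that to £4,600.80 gives £8,785.50, past the £6,700 cap; member pays only £6,700 − £4,600.80 = £2,099.20.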